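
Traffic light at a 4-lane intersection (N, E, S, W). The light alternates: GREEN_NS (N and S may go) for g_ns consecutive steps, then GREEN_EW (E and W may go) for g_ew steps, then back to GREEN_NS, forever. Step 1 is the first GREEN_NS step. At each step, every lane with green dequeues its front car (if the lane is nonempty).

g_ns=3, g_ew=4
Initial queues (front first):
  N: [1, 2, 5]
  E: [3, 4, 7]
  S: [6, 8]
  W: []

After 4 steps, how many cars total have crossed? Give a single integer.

Step 1 [NS]: N:car1-GO,E:wait,S:car6-GO,W:wait | queues: N=2 E=3 S=1 W=0
Step 2 [NS]: N:car2-GO,E:wait,S:car8-GO,W:wait | queues: N=1 E=3 S=0 W=0
Step 3 [NS]: N:car5-GO,E:wait,S:empty,W:wait | queues: N=0 E=3 S=0 W=0
Step 4 [EW]: N:wait,E:car3-GO,S:wait,W:empty | queues: N=0 E=2 S=0 W=0
Cars crossed by step 4: 6

Answer: 6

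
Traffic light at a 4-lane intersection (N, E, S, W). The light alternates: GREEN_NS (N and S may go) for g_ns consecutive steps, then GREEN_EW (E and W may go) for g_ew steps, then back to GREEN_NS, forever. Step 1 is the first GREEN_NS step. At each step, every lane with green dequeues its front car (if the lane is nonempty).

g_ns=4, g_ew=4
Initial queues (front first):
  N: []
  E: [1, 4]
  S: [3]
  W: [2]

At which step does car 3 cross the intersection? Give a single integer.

Step 1 [NS]: N:empty,E:wait,S:car3-GO,W:wait | queues: N=0 E=2 S=0 W=1
Step 2 [NS]: N:empty,E:wait,S:empty,W:wait | queues: N=0 E=2 S=0 W=1
Step 3 [NS]: N:empty,E:wait,S:empty,W:wait | queues: N=0 E=2 S=0 W=1
Step 4 [NS]: N:empty,E:wait,S:empty,W:wait | queues: N=0 E=2 S=0 W=1
Step 5 [EW]: N:wait,E:car1-GO,S:wait,W:car2-GO | queues: N=0 E=1 S=0 W=0
Step 6 [EW]: N:wait,E:car4-GO,S:wait,W:empty | queues: N=0 E=0 S=0 W=0
Car 3 crosses at step 1

1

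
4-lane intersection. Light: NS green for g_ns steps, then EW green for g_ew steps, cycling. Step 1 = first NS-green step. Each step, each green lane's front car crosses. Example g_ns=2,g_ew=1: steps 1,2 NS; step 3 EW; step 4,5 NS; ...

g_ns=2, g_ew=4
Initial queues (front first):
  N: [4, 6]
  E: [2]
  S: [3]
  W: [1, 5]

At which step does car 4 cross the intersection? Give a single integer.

Step 1 [NS]: N:car4-GO,E:wait,S:car3-GO,W:wait | queues: N=1 E=1 S=0 W=2
Step 2 [NS]: N:car6-GO,E:wait,S:empty,W:wait | queues: N=0 E=1 S=0 W=2
Step 3 [EW]: N:wait,E:car2-GO,S:wait,W:car1-GO | queues: N=0 E=0 S=0 W=1
Step 4 [EW]: N:wait,E:empty,S:wait,W:car5-GO | queues: N=0 E=0 S=0 W=0
Car 4 crosses at step 1

1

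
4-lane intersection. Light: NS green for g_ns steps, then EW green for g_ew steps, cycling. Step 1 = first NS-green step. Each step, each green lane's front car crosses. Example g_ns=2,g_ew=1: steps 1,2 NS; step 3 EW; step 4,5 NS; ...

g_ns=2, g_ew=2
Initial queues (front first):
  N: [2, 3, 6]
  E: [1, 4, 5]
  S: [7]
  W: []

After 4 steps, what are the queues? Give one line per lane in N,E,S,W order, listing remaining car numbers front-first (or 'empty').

Step 1 [NS]: N:car2-GO,E:wait,S:car7-GO,W:wait | queues: N=2 E=3 S=0 W=0
Step 2 [NS]: N:car3-GO,E:wait,S:empty,W:wait | queues: N=1 E=3 S=0 W=0
Step 3 [EW]: N:wait,E:car1-GO,S:wait,W:empty | queues: N=1 E=2 S=0 W=0
Step 4 [EW]: N:wait,E:car4-GO,S:wait,W:empty | queues: N=1 E=1 S=0 W=0

N: 6
E: 5
S: empty
W: empty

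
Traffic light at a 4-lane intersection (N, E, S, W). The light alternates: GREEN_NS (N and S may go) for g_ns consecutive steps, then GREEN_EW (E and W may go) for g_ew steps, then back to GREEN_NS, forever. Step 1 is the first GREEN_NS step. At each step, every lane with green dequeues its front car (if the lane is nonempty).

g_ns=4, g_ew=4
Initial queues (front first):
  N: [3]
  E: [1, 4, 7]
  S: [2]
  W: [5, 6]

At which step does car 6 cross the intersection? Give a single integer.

Step 1 [NS]: N:car3-GO,E:wait,S:car2-GO,W:wait | queues: N=0 E=3 S=0 W=2
Step 2 [NS]: N:empty,E:wait,S:empty,W:wait | queues: N=0 E=3 S=0 W=2
Step 3 [NS]: N:empty,E:wait,S:empty,W:wait | queues: N=0 E=3 S=0 W=2
Step 4 [NS]: N:empty,E:wait,S:empty,W:wait | queues: N=0 E=3 S=0 W=2
Step 5 [EW]: N:wait,E:car1-GO,S:wait,W:car5-GO | queues: N=0 E=2 S=0 W=1
Step 6 [EW]: N:wait,E:car4-GO,S:wait,W:car6-GO | queues: N=0 E=1 S=0 W=0
Step 7 [EW]: N:wait,E:car7-GO,S:wait,W:empty | queues: N=0 E=0 S=0 W=0
Car 6 crosses at step 6

6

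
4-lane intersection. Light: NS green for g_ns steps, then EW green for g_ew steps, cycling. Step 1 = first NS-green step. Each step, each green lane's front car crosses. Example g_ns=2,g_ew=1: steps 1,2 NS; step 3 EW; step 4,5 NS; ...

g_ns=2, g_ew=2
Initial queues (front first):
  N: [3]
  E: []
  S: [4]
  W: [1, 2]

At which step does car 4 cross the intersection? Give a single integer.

Step 1 [NS]: N:car3-GO,E:wait,S:car4-GO,W:wait | queues: N=0 E=0 S=0 W=2
Step 2 [NS]: N:empty,E:wait,S:empty,W:wait | queues: N=0 E=0 S=0 W=2
Step 3 [EW]: N:wait,E:empty,S:wait,W:car1-GO | queues: N=0 E=0 S=0 W=1
Step 4 [EW]: N:wait,E:empty,S:wait,W:car2-GO | queues: N=0 E=0 S=0 W=0
Car 4 crosses at step 1

1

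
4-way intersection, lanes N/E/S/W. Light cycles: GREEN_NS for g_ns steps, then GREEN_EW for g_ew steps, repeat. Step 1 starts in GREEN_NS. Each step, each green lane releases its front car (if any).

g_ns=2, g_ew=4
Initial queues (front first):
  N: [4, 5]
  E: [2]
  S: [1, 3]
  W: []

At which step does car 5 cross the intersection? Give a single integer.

Step 1 [NS]: N:car4-GO,E:wait,S:car1-GO,W:wait | queues: N=1 E=1 S=1 W=0
Step 2 [NS]: N:car5-GO,E:wait,S:car3-GO,W:wait | queues: N=0 E=1 S=0 W=0
Step 3 [EW]: N:wait,E:car2-GO,S:wait,W:empty | queues: N=0 E=0 S=0 W=0
Car 5 crosses at step 2

2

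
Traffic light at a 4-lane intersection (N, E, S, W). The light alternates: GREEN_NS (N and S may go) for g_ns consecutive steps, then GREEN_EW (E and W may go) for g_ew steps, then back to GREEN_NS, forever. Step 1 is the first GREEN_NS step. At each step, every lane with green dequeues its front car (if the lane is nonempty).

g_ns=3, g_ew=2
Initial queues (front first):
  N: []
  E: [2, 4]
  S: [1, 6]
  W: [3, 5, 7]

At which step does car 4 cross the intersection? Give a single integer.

Step 1 [NS]: N:empty,E:wait,S:car1-GO,W:wait | queues: N=0 E=2 S=1 W=3
Step 2 [NS]: N:empty,E:wait,S:car6-GO,W:wait | queues: N=0 E=2 S=0 W=3
Step 3 [NS]: N:empty,E:wait,S:empty,W:wait | queues: N=0 E=2 S=0 W=3
Step 4 [EW]: N:wait,E:car2-GO,S:wait,W:car3-GO | queues: N=0 E=1 S=0 W=2
Step 5 [EW]: N:wait,E:car4-GO,S:wait,W:car5-GO | queues: N=0 E=0 S=0 W=1
Step 6 [NS]: N:empty,E:wait,S:empty,W:wait | queues: N=0 E=0 S=0 W=1
Step 7 [NS]: N:empty,E:wait,S:empty,W:wait | queues: N=0 E=0 S=0 W=1
Step 8 [NS]: N:empty,E:wait,S:empty,W:wait | queues: N=0 E=0 S=0 W=1
Step 9 [EW]: N:wait,E:empty,S:wait,W:car7-GO | queues: N=0 E=0 S=0 W=0
Car 4 crosses at step 5

5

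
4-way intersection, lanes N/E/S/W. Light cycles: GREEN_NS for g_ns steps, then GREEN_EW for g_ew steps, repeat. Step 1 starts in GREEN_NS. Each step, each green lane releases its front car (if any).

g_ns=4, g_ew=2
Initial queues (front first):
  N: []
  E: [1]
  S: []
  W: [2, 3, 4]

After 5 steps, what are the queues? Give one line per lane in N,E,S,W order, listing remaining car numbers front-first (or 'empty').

Step 1 [NS]: N:empty,E:wait,S:empty,W:wait | queues: N=0 E=1 S=0 W=3
Step 2 [NS]: N:empty,E:wait,S:empty,W:wait | queues: N=0 E=1 S=0 W=3
Step 3 [NS]: N:empty,E:wait,S:empty,W:wait | queues: N=0 E=1 S=0 W=3
Step 4 [NS]: N:empty,E:wait,S:empty,W:wait | queues: N=0 E=1 S=0 W=3
Step 5 [EW]: N:wait,E:car1-GO,S:wait,W:car2-GO | queues: N=0 E=0 S=0 W=2

N: empty
E: empty
S: empty
W: 3 4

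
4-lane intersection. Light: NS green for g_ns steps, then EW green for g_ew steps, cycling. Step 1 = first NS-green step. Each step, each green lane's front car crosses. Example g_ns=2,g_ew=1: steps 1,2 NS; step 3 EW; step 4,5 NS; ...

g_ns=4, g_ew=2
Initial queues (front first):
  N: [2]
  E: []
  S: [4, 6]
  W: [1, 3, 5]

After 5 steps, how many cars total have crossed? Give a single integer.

Answer: 4

Derivation:
Step 1 [NS]: N:car2-GO,E:wait,S:car4-GO,W:wait | queues: N=0 E=0 S=1 W=3
Step 2 [NS]: N:empty,E:wait,S:car6-GO,W:wait | queues: N=0 E=0 S=0 W=3
Step 3 [NS]: N:empty,E:wait,S:empty,W:wait | queues: N=0 E=0 S=0 W=3
Step 4 [NS]: N:empty,E:wait,S:empty,W:wait | queues: N=0 E=0 S=0 W=3
Step 5 [EW]: N:wait,E:empty,S:wait,W:car1-GO | queues: N=0 E=0 S=0 W=2
Cars crossed by step 5: 4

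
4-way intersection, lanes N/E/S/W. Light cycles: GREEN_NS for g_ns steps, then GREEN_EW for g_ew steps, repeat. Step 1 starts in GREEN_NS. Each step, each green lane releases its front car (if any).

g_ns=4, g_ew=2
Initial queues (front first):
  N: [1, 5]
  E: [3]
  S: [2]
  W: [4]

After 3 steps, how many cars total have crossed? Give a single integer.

Answer: 3

Derivation:
Step 1 [NS]: N:car1-GO,E:wait,S:car2-GO,W:wait | queues: N=1 E=1 S=0 W=1
Step 2 [NS]: N:car5-GO,E:wait,S:empty,W:wait | queues: N=0 E=1 S=0 W=1
Step 3 [NS]: N:empty,E:wait,S:empty,W:wait | queues: N=0 E=1 S=0 W=1
Cars crossed by step 3: 3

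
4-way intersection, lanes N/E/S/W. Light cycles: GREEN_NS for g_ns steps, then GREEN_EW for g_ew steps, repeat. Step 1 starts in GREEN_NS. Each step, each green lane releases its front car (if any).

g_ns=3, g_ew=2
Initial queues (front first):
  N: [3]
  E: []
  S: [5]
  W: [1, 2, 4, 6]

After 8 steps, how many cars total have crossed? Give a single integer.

Step 1 [NS]: N:car3-GO,E:wait,S:car5-GO,W:wait | queues: N=0 E=0 S=0 W=4
Step 2 [NS]: N:empty,E:wait,S:empty,W:wait | queues: N=0 E=0 S=0 W=4
Step 3 [NS]: N:empty,E:wait,S:empty,W:wait | queues: N=0 E=0 S=0 W=4
Step 4 [EW]: N:wait,E:empty,S:wait,W:car1-GO | queues: N=0 E=0 S=0 W=3
Step 5 [EW]: N:wait,E:empty,S:wait,W:car2-GO | queues: N=0 E=0 S=0 W=2
Step 6 [NS]: N:empty,E:wait,S:empty,W:wait | queues: N=0 E=0 S=0 W=2
Step 7 [NS]: N:empty,E:wait,S:empty,W:wait | queues: N=0 E=0 S=0 W=2
Step 8 [NS]: N:empty,E:wait,S:empty,W:wait | queues: N=0 E=0 S=0 W=2
Cars crossed by step 8: 4

Answer: 4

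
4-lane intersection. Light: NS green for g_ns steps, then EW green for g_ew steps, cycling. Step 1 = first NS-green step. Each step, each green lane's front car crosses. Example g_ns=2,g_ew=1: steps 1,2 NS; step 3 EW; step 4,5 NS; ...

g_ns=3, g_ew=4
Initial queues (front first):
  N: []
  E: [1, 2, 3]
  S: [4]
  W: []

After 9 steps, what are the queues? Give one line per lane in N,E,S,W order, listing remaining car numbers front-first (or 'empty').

Step 1 [NS]: N:empty,E:wait,S:car4-GO,W:wait | queues: N=0 E=3 S=0 W=0
Step 2 [NS]: N:empty,E:wait,S:empty,W:wait | queues: N=0 E=3 S=0 W=0
Step 3 [NS]: N:empty,E:wait,S:empty,W:wait | queues: N=0 E=3 S=0 W=0
Step 4 [EW]: N:wait,E:car1-GO,S:wait,W:empty | queues: N=0 E=2 S=0 W=0
Step 5 [EW]: N:wait,E:car2-GO,S:wait,W:empty | queues: N=0 E=1 S=0 W=0
Step 6 [EW]: N:wait,E:car3-GO,S:wait,W:empty | queues: N=0 E=0 S=0 W=0

N: empty
E: empty
S: empty
W: empty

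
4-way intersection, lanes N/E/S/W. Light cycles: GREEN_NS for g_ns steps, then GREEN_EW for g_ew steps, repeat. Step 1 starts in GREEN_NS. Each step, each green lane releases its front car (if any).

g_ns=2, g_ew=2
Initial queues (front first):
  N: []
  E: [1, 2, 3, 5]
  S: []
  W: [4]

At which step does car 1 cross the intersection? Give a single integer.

Step 1 [NS]: N:empty,E:wait,S:empty,W:wait | queues: N=0 E=4 S=0 W=1
Step 2 [NS]: N:empty,E:wait,S:empty,W:wait | queues: N=0 E=4 S=0 W=1
Step 3 [EW]: N:wait,E:car1-GO,S:wait,W:car4-GO | queues: N=0 E=3 S=0 W=0
Step 4 [EW]: N:wait,E:car2-GO,S:wait,W:empty | queues: N=0 E=2 S=0 W=0
Step 5 [NS]: N:empty,E:wait,S:empty,W:wait | queues: N=0 E=2 S=0 W=0
Step 6 [NS]: N:empty,E:wait,S:empty,W:wait | queues: N=0 E=2 S=0 W=0
Step 7 [EW]: N:wait,E:car3-GO,S:wait,W:empty | queues: N=0 E=1 S=0 W=0
Step 8 [EW]: N:wait,E:car5-GO,S:wait,W:empty | queues: N=0 E=0 S=0 W=0
Car 1 crosses at step 3

3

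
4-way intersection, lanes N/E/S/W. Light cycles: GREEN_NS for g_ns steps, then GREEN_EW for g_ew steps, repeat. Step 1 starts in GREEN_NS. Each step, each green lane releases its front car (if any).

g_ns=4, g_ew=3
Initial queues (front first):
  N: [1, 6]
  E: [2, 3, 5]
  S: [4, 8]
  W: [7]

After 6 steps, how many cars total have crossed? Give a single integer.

Answer: 7

Derivation:
Step 1 [NS]: N:car1-GO,E:wait,S:car4-GO,W:wait | queues: N=1 E=3 S=1 W=1
Step 2 [NS]: N:car6-GO,E:wait,S:car8-GO,W:wait | queues: N=0 E=3 S=0 W=1
Step 3 [NS]: N:empty,E:wait,S:empty,W:wait | queues: N=0 E=3 S=0 W=1
Step 4 [NS]: N:empty,E:wait,S:empty,W:wait | queues: N=0 E=3 S=0 W=1
Step 5 [EW]: N:wait,E:car2-GO,S:wait,W:car7-GO | queues: N=0 E=2 S=0 W=0
Step 6 [EW]: N:wait,E:car3-GO,S:wait,W:empty | queues: N=0 E=1 S=0 W=0
Cars crossed by step 6: 7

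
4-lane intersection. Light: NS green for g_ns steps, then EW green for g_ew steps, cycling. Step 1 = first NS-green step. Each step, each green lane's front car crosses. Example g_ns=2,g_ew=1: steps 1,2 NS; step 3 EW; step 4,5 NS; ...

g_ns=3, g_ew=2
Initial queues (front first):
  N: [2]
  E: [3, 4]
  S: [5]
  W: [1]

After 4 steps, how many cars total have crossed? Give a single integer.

Answer: 4

Derivation:
Step 1 [NS]: N:car2-GO,E:wait,S:car5-GO,W:wait | queues: N=0 E=2 S=0 W=1
Step 2 [NS]: N:empty,E:wait,S:empty,W:wait | queues: N=0 E=2 S=0 W=1
Step 3 [NS]: N:empty,E:wait,S:empty,W:wait | queues: N=0 E=2 S=0 W=1
Step 4 [EW]: N:wait,E:car3-GO,S:wait,W:car1-GO | queues: N=0 E=1 S=0 W=0
Cars crossed by step 4: 4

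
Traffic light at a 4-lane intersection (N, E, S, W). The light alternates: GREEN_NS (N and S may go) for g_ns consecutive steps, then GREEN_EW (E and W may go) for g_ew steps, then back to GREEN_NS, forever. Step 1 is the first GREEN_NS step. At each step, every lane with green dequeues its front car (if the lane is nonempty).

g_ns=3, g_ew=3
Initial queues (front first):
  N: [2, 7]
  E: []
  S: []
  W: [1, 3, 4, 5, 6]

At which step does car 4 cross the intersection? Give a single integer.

Step 1 [NS]: N:car2-GO,E:wait,S:empty,W:wait | queues: N=1 E=0 S=0 W=5
Step 2 [NS]: N:car7-GO,E:wait,S:empty,W:wait | queues: N=0 E=0 S=0 W=5
Step 3 [NS]: N:empty,E:wait,S:empty,W:wait | queues: N=0 E=0 S=0 W=5
Step 4 [EW]: N:wait,E:empty,S:wait,W:car1-GO | queues: N=0 E=0 S=0 W=4
Step 5 [EW]: N:wait,E:empty,S:wait,W:car3-GO | queues: N=0 E=0 S=0 W=3
Step 6 [EW]: N:wait,E:empty,S:wait,W:car4-GO | queues: N=0 E=0 S=0 W=2
Step 7 [NS]: N:empty,E:wait,S:empty,W:wait | queues: N=0 E=0 S=0 W=2
Step 8 [NS]: N:empty,E:wait,S:empty,W:wait | queues: N=0 E=0 S=0 W=2
Step 9 [NS]: N:empty,E:wait,S:empty,W:wait | queues: N=0 E=0 S=0 W=2
Step 10 [EW]: N:wait,E:empty,S:wait,W:car5-GO | queues: N=0 E=0 S=0 W=1
Step 11 [EW]: N:wait,E:empty,S:wait,W:car6-GO | queues: N=0 E=0 S=0 W=0
Car 4 crosses at step 6

6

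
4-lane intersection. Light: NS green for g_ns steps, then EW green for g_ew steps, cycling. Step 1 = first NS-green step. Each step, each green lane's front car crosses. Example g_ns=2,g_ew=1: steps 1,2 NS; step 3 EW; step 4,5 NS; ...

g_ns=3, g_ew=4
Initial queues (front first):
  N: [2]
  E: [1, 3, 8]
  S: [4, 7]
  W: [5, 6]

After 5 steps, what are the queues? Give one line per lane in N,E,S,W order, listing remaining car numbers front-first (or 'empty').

Step 1 [NS]: N:car2-GO,E:wait,S:car4-GO,W:wait | queues: N=0 E=3 S=1 W=2
Step 2 [NS]: N:empty,E:wait,S:car7-GO,W:wait | queues: N=0 E=3 S=0 W=2
Step 3 [NS]: N:empty,E:wait,S:empty,W:wait | queues: N=0 E=3 S=0 W=2
Step 4 [EW]: N:wait,E:car1-GO,S:wait,W:car5-GO | queues: N=0 E=2 S=0 W=1
Step 5 [EW]: N:wait,E:car3-GO,S:wait,W:car6-GO | queues: N=0 E=1 S=0 W=0

N: empty
E: 8
S: empty
W: empty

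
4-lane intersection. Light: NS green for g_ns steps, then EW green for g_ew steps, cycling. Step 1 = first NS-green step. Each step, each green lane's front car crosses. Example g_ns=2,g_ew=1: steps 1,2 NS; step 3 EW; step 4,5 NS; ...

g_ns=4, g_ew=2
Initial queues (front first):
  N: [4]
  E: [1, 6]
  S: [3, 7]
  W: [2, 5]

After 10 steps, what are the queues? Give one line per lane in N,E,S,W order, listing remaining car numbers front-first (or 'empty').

Step 1 [NS]: N:car4-GO,E:wait,S:car3-GO,W:wait | queues: N=0 E=2 S=1 W=2
Step 2 [NS]: N:empty,E:wait,S:car7-GO,W:wait | queues: N=0 E=2 S=0 W=2
Step 3 [NS]: N:empty,E:wait,S:empty,W:wait | queues: N=0 E=2 S=0 W=2
Step 4 [NS]: N:empty,E:wait,S:empty,W:wait | queues: N=0 E=2 S=0 W=2
Step 5 [EW]: N:wait,E:car1-GO,S:wait,W:car2-GO | queues: N=0 E=1 S=0 W=1
Step 6 [EW]: N:wait,E:car6-GO,S:wait,W:car5-GO | queues: N=0 E=0 S=0 W=0

N: empty
E: empty
S: empty
W: empty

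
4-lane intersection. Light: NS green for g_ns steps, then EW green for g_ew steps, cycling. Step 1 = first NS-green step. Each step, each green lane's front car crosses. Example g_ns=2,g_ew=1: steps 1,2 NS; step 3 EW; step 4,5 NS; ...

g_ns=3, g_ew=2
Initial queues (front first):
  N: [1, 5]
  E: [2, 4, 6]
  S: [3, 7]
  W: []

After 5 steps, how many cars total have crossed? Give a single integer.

Step 1 [NS]: N:car1-GO,E:wait,S:car3-GO,W:wait | queues: N=1 E=3 S=1 W=0
Step 2 [NS]: N:car5-GO,E:wait,S:car7-GO,W:wait | queues: N=0 E=3 S=0 W=0
Step 3 [NS]: N:empty,E:wait,S:empty,W:wait | queues: N=0 E=3 S=0 W=0
Step 4 [EW]: N:wait,E:car2-GO,S:wait,W:empty | queues: N=0 E=2 S=0 W=0
Step 5 [EW]: N:wait,E:car4-GO,S:wait,W:empty | queues: N=0 E=1 S=0 W=0
Cars crossed by step 5: 6

Answer: 6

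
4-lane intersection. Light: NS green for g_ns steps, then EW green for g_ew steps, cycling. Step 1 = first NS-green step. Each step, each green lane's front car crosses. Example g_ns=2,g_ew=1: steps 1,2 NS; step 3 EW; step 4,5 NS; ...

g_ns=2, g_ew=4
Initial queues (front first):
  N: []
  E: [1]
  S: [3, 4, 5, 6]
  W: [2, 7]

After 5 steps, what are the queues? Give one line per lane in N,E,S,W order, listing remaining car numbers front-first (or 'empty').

Step 1 [NS]: N:empty,E:wait,S:car3-GO,W:wait | queues: N=0 E=1 S=3 W=2
Step 2 [NS]: N:empty,E:wait,S:car4-GO,W:wait | queues: N=0 E=1 S=2 W=2
Step 3 [EW]: N:wait,E:car1-GO,S:wait,W:car2-GO | queues: N=0 E=0 S=2 W=1
Step 4 [EW]: N:wait,E:empty,S:wait,W:car7-GO | queues: N=0 E=0 S=2 W=0
Step 5 [EW]: N:wait,E:empty,S:wait,W:empty | queues: N=0 E=0 S=2 W=0

N: empty
E: empty
S: 5 6
W: empty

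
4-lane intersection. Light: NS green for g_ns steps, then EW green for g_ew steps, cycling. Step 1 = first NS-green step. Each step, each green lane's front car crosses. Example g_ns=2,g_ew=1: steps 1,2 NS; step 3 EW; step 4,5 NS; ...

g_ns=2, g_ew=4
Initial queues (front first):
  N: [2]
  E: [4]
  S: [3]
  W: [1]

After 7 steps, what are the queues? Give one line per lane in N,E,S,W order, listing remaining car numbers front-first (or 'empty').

Step 1 [NS]: N:car2-GO,E:wait,S:car3-GO,W:wait | queues: N=0 E=1 S=0 W=1
Step 2 [NS]: N:empty,E:wait,S:empty,W:wait | queues: N=0 E=1 S=0 W=1
Step 3 [EW]: N:wait,E:car4-GO,S:wait,W:car1-GO | queues: N=0 E=0 S=0 W=0

N: empty
E: empty
S: empty
W: empty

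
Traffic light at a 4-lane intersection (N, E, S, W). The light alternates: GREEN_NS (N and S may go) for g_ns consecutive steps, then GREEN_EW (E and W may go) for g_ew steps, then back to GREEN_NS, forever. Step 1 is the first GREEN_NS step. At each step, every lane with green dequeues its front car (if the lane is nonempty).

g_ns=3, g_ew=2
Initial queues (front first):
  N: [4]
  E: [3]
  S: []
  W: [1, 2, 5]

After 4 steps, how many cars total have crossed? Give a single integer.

Answer: 3

Derivation:
Step 1 [NS]: N:car4-GO,E:wait,S:empty,W:wait | queues: N=0 E=1 S=0 W=3
Step 2 [NS]: N:empty,E:wait,S:empty,W:wait | queues: N=0 E=1 S=0 W=3
Step 3 [NS]: N:empty,E:wait,S:empty,W:wait | queues: N=0 E=1 S=0 W=3
Step 4 [EW]: N:wait,E:car3-GO,S:wait,W:car1-GO | queues: N=0 E=0 S=0 W=2
Cars crossed by step 4: 3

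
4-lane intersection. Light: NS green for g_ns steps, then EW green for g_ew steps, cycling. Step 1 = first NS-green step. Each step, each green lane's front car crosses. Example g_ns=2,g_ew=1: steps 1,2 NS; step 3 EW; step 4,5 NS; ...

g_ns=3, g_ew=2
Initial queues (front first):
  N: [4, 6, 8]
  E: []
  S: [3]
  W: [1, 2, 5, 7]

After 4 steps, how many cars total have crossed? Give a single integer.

Answer: 5

Derivation:
Step 1 [NS]: N:car4-GO,E:wait,S:car3-GO,W:wait | queues: N=2 E=0 S=0 W=4
Step 2 [NS]: N:car6-GO,E:wait,S:empty,W:wait | queues: N=1 E=0 S=0 W=4
Step 3 [NS]: N:car8-GO,E:wait,S:empty,W:wait | queues: N=0 E=0 S=0 W=4
Step 4 [EW]: N:wait,E:empty,S:wait,W:car1-GO | queues: N=0 E=0 S=0 W=3
Cars crossed by step 4: 5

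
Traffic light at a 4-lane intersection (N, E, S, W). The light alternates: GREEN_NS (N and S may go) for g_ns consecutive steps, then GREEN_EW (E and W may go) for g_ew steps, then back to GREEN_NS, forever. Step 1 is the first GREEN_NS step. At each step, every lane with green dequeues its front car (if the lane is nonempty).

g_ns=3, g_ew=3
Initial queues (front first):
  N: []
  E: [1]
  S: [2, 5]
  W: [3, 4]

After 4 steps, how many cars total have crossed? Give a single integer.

Step 1 [NS]: N:empty,E:wait,S:car2-GO,W:wait | queues: N=0 E=1 S=1 W=2
Step 2 [NS]: N:empty,E:wait,S:car5-GO,W:wait | queues: N=0 E=1 S=0 W=2
Step 3 [NS]: N:empty,E:wait,S:empty,W:wait | queues: N=0 E=1 S=0 W=2
Step 4 [EW]: N:wait,E:car1-GO,S:wait,W:car3-GO | queues: N=0 E=0 S=0 W=1
Cars crossed by step 4: 4

Answer: 4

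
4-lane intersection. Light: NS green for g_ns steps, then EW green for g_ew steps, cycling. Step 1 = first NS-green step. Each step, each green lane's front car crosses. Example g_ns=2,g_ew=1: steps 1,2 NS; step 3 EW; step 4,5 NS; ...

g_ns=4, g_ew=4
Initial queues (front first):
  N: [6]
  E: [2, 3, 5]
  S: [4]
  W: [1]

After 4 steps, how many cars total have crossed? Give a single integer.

Answer: 2

Derivation:
Step 1 [NS]: N:car6-GO,E:wait,S:car4-GO,W:wait | queues: N=0 E=3 S=0 W=1
Step 2 [NS]: N:empty,E:wait,S:empty,W:wait | queues: N=0 E=3 S=0 W=1
Step 3 [NS]: N:empty,E:wait,S:empty,W:wait | queues: N=0 E=3 S=0 W=1
Step 4 [NS]: N:empty,E:wait,S:empty,W:wait | queues: N=0 E=3 S=0 W=1
Cars crossed by step 4: 2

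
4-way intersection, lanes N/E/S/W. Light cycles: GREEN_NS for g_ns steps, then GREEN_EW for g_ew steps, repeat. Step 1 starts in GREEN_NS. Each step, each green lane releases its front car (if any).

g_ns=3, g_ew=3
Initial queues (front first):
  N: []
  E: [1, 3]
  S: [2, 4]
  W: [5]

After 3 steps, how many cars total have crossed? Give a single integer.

Answer: 2

Derivation:
Step 1 [NS]: N:empty,E:wait,S:car2-GO,W:wait | queues: N=0 E=2 S=1 W=1
Step 2 [NS]: N:empty,E:wait,S:car4-GO,W:wait | queues: N=0 E=2 S=0 W=1
Step 3 [NS]: N:empty,E:wait,S:empty,W:wait | queues: N=0 E=2 S=0 W=1
Cars crossed by step 3: 2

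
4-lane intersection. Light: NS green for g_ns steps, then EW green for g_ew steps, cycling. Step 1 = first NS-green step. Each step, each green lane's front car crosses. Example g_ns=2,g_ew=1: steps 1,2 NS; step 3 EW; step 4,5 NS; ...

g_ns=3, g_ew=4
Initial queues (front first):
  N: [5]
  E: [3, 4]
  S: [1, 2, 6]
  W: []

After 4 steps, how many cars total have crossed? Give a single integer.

Answer: 5

Derivation:
Step 1 [NS]: N:car5-GO,E:wait,S:car1-GO,W:wait | queues: N=0 E=2 S=2 W=0
Step 2 [NS]: N:empty,E:wait,S:car2-GO,W:wait | queues: N=0 E=2 S=1 W=0
Step 3 [NS]: N:empty,E:wait,S:car6-GO,W:wait | queues: N=0 E=2 S=0 W=0
Step 4 [EW]: N:wait,E:car3-GO,S:wait,W:empty | queues: N=0 E=1 S=0 W=0
Cars crossed by step 4: 5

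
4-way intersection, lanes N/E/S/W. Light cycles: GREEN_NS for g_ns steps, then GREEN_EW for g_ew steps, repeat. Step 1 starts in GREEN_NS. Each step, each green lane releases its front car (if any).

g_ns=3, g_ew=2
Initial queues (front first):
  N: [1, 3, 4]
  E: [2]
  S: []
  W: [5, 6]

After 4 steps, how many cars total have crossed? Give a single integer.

Answer: 5

Derivation:
Step 1 [NS]: N:car1-GO,E:wait,S:empty,W:wait | queues: N=2 E=1 S=0 W=2
Step 2 [NS]: N:car3-GO,E:wait,S:empty,W:wait | queues: N=1 E=1 S=0 W=2
Step 3 [NS]: N:car4-GO,E:wait,S:empty,W:wait | queues: N=0 E=1 S=0 W=2
Step 4 [EW]: N:wait,E:car2-GO,S:wait,W:car5-GO | queues: N=0 E=0 S=0 W=1
Cars crossed by step 4: 5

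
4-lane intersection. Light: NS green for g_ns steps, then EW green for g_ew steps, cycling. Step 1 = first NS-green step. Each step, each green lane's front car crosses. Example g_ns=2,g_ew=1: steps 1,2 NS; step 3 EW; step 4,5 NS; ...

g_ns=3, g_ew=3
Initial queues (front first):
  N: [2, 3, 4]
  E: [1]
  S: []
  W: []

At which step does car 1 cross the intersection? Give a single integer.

Step 1 [NS]: N:car2-GO,E:wait,S:empty,W:wait | queues: N=2 E=1 S=0 W=0
Step 2 [NS]: N:car3-GO,E:wait,S:empty,W:wait | queues: N=1 E=1 S=0 W=0
Step 3 [NS]: N:car4-GO,E:wait,S:empty,W:wait | queues: N=0 E=1 S=0 W=0
Step 4 [EW]: N:wait,E:car1-GO,S:wait,W:empty | queues: N=0 E=0 S=0 W=0
Car 1 crosses at step 4

4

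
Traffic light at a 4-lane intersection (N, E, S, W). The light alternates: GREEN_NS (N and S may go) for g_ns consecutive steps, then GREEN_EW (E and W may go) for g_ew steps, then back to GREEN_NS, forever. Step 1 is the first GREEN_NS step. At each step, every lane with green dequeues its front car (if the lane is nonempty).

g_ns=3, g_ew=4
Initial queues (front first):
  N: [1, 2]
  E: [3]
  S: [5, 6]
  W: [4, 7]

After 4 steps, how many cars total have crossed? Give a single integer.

Step 1 [NS]: N:car1-GO,E:wait,S:car5-GO,W:wait | queues: N=1 E=1 S=1 W=2
Step 2 [NS]: N:car2-GO,E:wait,S:car6-GO,W:wait | queues: N=0 E=1 S=0 W=2
Step 3 [NS]: N:empty,E:wait,S:empty,W:wait | queues: N=0 E=1 S=0 W=2
Step 4 [EW]: N:wait,E:car3-GO,S:wait,W:car4-GO | queues: N=0 E=0 S=0 W=1
Cars crossed by step 4: 6

Answer: 6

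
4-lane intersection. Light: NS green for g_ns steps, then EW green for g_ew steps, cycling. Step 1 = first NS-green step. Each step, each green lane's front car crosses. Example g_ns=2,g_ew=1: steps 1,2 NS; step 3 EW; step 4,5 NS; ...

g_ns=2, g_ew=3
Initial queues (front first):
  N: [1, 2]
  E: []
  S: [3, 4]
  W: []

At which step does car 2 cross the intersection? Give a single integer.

Step 1 [NS]: N:car1-GO,E:wait,S:car3-GO,W:wait | queues: N=1 E=0 S=1 W=0
Step 2 [NS]: N:car2-GO,E:wait,S:car4-GO,W:wait | queues: N=0 E=0 S=0 W=0
Car 2 crosses at step 2

2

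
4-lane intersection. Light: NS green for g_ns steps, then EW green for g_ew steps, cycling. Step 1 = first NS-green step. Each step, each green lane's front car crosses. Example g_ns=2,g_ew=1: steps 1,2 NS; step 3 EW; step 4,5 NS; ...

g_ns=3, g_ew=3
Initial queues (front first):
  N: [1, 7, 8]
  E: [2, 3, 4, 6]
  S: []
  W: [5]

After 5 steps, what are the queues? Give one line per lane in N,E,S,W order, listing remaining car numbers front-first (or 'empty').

Step 1 [NS]: N:car1-GO,E:wait,S:empty,W:wait | queues: N=2 E=4 S=0 W=1
Step 2 [NS]: N:car7-GO,E:wait,S:empty,W:wait | queues: N=1 E=4 S=0 W=1
Step 3 [NS]: N:car8-GO,E:wait,S:empty,W:wait | queues: N=0 E=4 S=0 W=1
Step 4 [EW]: N:wait,E:car2-GO,S:wait,W:car5-GO | queues: N=0 E=3 S=0 W=0
Step 5 [EW]: N:wait,E:car3-GO,S:wait,W:empty | queues: N=0 E=2 S=0 W=0

N: empty
E: 4 6
S: empty
W: empty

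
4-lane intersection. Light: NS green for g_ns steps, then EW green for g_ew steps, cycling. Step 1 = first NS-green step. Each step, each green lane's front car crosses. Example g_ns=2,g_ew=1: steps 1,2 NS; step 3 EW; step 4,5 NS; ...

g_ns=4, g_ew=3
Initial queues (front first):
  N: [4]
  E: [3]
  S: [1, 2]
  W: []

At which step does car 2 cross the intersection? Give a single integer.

Step 1 [NS]: N:car4-GO,E:wait,S:car1-GO,W:wait | queues: N=0 E=1 S=1 W=0
Step 2 [NS]: N:empty,E:wait,S:car2-GO,W:wait | queues: N=0 E=1 S=0 W=0
Step 3 [NS]: N:empty,E:wait,S:empty,W:wait | queues: N=0 E=1 S=0 W=0
Step 4 [NS]: N:empty,E:wait,S:empty,W:wait | queues: N=0 E=1 S=0 W=0
Step 5 [EW]: N:wait,E:car3-GO,S:wait,W:empty | queues: N=0 E=0 S=0 W=0
Car 2 crosses at step 2

2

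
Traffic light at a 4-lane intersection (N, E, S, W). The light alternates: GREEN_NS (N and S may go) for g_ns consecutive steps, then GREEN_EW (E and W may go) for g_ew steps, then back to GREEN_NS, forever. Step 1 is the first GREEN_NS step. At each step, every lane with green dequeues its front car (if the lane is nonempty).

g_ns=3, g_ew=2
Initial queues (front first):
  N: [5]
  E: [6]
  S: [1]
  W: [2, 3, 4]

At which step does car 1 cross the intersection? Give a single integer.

Step 1 [NS]: N:car5-GO,E:wait,S:car1-GO,W:wait | queues: N=0 E=1 S=0 W=3
Step 2 [NS]: N:empty,E:wait,S:empty,W:wait | queues: N=0 E=1 S=0 W=3
Step 3 [NS]: N:empty,E:wait,S:empty,W:wait | queues: N=0 E=1 S=0 W=3
Step 4 [EW]: N:wait,E:car6-GO,S:wait,W:car2-GO | queues: N=0 E=0 S=0 W=2
Step 5 [EW]: N:wait,E:empty,S:wait,W:car3-GO | queues: N=0 E=0 S=0 W=1
Step 6 [NS]: N:empty,E:wait,S:empty,W:wait | queues: N=0 E=0 S=0 W=1
Step 7 [NS]: N:empty,E:wait,S:empty,W:wait | queues: N=0 E=0 S=0 W=1
Step 8 [NS]: N:empty,E:wait,S:empty,W:wait | queues: N=0 E=0 S=0 W=1
Step 9 [EW]: N:wait,E:empty,S:wait,W:car4-GO | queues: N=0 E=0 S=0 W=0
Car 1 crosses at step 1

1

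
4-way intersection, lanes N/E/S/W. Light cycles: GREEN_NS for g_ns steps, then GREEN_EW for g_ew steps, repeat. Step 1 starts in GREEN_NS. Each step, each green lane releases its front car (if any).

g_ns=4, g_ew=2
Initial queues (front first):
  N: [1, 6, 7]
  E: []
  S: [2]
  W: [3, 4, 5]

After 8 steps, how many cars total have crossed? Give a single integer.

Answer: 6

Derivation:
Step 1 [NS]: N:car1-GO,E:wait,S:car2-GO,W:wait | queues: N=2 E=0 S=0 W=3
Step 2 [NS]: N:car6-GO,E:wait,S:empty,W:wait | queues: N=1 E=0 S=0 W=3
Step 3 [NS]: N:car7-GO,E:wait,S:empty,W:wait | queues: N=0 E=0 S=0 W=3
Step 4 [NS]: N:empty,E:wait,S:empty,W:wait | queues: N=0 E=0 S=0 W=3
Step 5 [EW]: N:wait,E:empty,S:wait,W:car3-GO | queues: N=0 E=0 S=0 W=2
Step 6 [EW]: N:wait,E:empty,S:wait,W:car4-GO | queues: N=0 E=0 S=0 W=1
Step 7 [NS]: N:empty,E:wait,S:empty,W:wait | queues: N=0 E=0 S=0 W=1
Step 8 [NS]: N:empty,E:wait,S:empty,W:wait | queues: N=0 E=0 S=0 W=1
Cars crossed by step 8: 6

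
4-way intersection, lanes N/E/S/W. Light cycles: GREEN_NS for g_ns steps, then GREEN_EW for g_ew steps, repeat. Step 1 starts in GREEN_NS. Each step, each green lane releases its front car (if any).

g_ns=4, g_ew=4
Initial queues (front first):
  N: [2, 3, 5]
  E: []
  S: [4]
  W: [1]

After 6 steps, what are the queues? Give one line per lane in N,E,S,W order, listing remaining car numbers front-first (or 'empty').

Step 1 [NS]: N:car2-GO,E:wait,S:car4-GO,W:wait | queues: N=2 E=0 S=0 W=1
Step 2 [NS]: N:car3-GO,E:wait,S:empty,W:wait | queues: N=1 E=0 S=0 W=1
Step 3 [NS]: N:car5-GO,E:wait,S:empty,W:wait | queues: N=0 E=0 S=0 W=1
Step 4 [NS]: N:empty,E:wait,S:empty,W:wait | queues: N=0 E=0 S=0 W=1
Step 5 [EW]: N:wait,E:empty,S:wait,W:car1-GO | queues: N=0 E=0 S=0 W=0

N: empty
E: empty
S: empty
W: empty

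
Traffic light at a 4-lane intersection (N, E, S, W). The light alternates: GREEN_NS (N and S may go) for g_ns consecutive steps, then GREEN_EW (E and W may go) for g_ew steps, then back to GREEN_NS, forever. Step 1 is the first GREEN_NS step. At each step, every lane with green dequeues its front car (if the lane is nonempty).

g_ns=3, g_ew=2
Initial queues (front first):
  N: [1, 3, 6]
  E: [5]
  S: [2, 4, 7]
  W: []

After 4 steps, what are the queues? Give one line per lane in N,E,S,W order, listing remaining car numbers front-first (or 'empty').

Step 1 [NS]: N:car1-GO,E:wait,S:car2-GO,W:wait | queues: N=2 E=1 S=2 W=0
Step 2 [NS]: N:car3-GO,E:wait,S:car4-GO,W:wait | queues: N=1 E=1 S=1 W=0
Step 3 [NS]: N:car6-GO,E:wait,S:car7-GO,W:wait | queues: N=0 E=1 S=0 W=0
Step 4 [EW]: N:wait,E:car5-GO,S:wait,W:empty | queues: N=0 E=0 S=0 W=0

N: empty
E: empty
S: empty
W: empty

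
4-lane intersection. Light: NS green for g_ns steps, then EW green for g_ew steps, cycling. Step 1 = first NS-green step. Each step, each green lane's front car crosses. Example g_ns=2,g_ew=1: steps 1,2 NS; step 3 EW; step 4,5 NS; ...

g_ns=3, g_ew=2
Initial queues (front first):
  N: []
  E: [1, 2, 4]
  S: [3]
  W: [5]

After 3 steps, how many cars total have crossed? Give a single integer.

Answer: 1

Derivation:
Step 1 [NS]: N:empty,E:wait,S:car3-GO,W:wait | queues: N=0 E=3 S=0 W=1
Step 2 [NS]: N:empty,E:wait,S:empty,W:wait | queues: N=0 E=3 S=0 W=1
Step 3 [NS]: N:empty,E:wait,S:empty,W:wait | queues: N=0 E=3 S=0 W=1
Cars crossed by step 3: 1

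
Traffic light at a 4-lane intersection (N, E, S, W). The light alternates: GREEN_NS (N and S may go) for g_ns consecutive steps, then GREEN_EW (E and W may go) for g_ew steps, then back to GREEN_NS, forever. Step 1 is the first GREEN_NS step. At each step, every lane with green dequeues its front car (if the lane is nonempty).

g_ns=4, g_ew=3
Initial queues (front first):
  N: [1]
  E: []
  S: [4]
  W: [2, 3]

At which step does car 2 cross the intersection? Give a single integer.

Step 1 [NS]: N:car1-GO,E:wait,S:car4-GO,W:wait | queues: N=0 E=0 S=0 W=2
Step 2 [NS]: N:empty,E:wait,S:empty,W:wait | queues: N=0 E=0 S=0 W=2
Step 3 [NS]: N:empty,E:wait,S:empty,W:wait | queues: N=0 E=0 S=0 W=2
Step 4 [NS]: N:empty,E:wait,S:empty,W:wait | queues: N=0 E=0 S=0 W=2
Step 5 [EW]: N:wait,E:empty,S:wait,W:car2-GO | queues: N=0 E=0 S=0 W=1
Step 6 [EW]: N:wait,E:empty,S:wait,W:car3-GO | queues: N=0 E=0 S=0 W=0
Car 2 crosses at step 5

5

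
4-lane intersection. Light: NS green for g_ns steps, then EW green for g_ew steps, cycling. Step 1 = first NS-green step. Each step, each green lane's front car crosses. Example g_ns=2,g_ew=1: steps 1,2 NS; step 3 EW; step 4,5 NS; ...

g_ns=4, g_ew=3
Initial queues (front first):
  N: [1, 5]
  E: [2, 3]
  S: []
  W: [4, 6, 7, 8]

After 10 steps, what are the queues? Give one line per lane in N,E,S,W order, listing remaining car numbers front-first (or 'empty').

Step 1 [NS]: N:car1-GO,E:wait,S:empty,W:wait | queues: N=1 E=2 S=0 W=4
Step 2 [NS]: N:car5-GO,E:wait,S:empty,W:wait | queues: N=0 E=2 S=0 W=4
Step 3 [NS]: N:empty,E:wait,S:empty,W:wait | queues: N=0 E=2 S=0 W=4
Step 4 [NS]: N:empty,E:wait,S:empty,W:wait | queues: N=0 E=2 S=0 W=4
Step 5 [EW]: N:wait,E:car2-GO,S:wait,W:car4-GO | queues: N=0 E=1 S=0 W=3
Step 6 [EW]: N:wait,E:car3-GO,S:wait,W:car6-GO | queues: N=0 E=0 S=0 W=2
Step 7 [EW]: N:wait,E:empty,S:wait,W:car7-GO | queues: N=0 E=0 S=0 W=1
Step 8 [NS]: N:empty,E:wait,S:empty,W:wait | queues: N=0 E=0 S=0 W=1
Step 9 [NS]: N:empty,E:wait,S:empty,W:wait | queues: N=0 E=0 S=0 W=1
Step 10 [NS]: N:empty,E:wait,S:empty,W:wait | queues: N=0 E=0 S=0 W=1

N: empty
E: empty
S: empty
W: 8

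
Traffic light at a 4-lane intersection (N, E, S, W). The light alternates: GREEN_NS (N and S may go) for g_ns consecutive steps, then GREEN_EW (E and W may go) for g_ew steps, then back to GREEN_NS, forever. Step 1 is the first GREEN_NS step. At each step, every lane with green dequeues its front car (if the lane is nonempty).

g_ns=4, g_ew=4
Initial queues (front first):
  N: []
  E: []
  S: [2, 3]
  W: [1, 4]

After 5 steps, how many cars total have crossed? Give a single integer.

Step 1 [NS]: N:empty,E:wait,S:car2-GO,W:wait | queues: N=0 E=0 S=1 W=2
Step 2 [NS]: N:empty,E:wait,S:car3-GO,W:wait | queues: N=0 E=0 S=0 W=2
Step 3 [NS]: N:empty,E:wait,S:empty,W:wait | queues: N=0 E=0 S=0 W=2
Step 4 [NS]: N:empty,E:wait,S:empty,W:wait | queues: N=0 E=0 S=0 W=2
Step 5 [EW]: N:wait,E:empty,S:wait,W:car1-GO | queues: N=0 E=0 S=0 W=1
Cars crossed by step 5: 3

Answer: 3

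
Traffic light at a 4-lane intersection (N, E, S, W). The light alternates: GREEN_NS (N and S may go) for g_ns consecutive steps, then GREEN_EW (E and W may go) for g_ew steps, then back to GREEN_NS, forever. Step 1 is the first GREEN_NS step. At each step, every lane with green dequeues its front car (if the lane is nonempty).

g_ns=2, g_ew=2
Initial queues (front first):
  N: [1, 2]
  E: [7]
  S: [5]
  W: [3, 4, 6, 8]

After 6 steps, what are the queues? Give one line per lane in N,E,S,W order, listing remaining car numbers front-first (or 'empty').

Step 1 [NS]: N:car1-GO,E:wait,S:car5-GO,W:wait | queues: N=1 E=1 S=0 W=4
Step 2 [NS]: N:car2-GO,E:wait,S:empty,W:wait | queues: N=0 E=1 S=0 W=4
Step 3 [EW]: N:wait,E:car7-GO,S:wait,W:car3-GO | queues: N=0 E=0 S=0 W=3
Step 4 [EW]: N:wait,E:empty,S:wait,W:car4-GO | queues: N=0 E=0 S=0 W=2
Step 5 [NS]: N:empty,E:wait,S:empty,W:wait | queues: N=0 E=0 S=0 W=2
Step 6 [NS]: N:empty,E:wait,S:empty,W:wait | queues: N=0 E=0 S=0 W=2

N: empty
E: empty
S: empty
W: 6 8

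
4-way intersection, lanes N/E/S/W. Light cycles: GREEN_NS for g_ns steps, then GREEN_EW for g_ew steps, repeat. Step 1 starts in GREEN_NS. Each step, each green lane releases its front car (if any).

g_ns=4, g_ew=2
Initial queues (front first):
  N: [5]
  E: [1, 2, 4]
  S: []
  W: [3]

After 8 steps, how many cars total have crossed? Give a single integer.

Step 1 [NS]: N:car5-GO,E:wait,S:empty,W:wait | queues: N=0 E=3 S=0 W=1
Step 2 [NS]: N:empty,E:wait,S:empty,W:wait | queues: N=0 E=3 S=0 W=1
Step 3 [NS]: N:empty,E:wait,S:empty,W:wait | queues: N=0 E=3 S=0 W=1
Step 4 [NS]: N:empty,E:wait,S:empty,W:wait | queues: N=0 E=3 S=0 W=1
Step 5 [EW]: N:wait,E:car1-GO,S:wait,W:car3-GO | queues: N=0 E=2 S=0 W=0
Step 6 [EW]: N:wait,E:car2-GO,S:wait,W:empty | queues: N=0 E=1 S=0 W=0
Step 7 [NS]: N:empty,E:wait,S:empty,W:wait | queues: N=0 E=1 S=0 W=0
Step 8 [NS]: N:empty,E:wait,S:empty,W:wait | queues: N=0 E=1 S=0 W=0
Cars crossed by step 8: 4

Answer: 4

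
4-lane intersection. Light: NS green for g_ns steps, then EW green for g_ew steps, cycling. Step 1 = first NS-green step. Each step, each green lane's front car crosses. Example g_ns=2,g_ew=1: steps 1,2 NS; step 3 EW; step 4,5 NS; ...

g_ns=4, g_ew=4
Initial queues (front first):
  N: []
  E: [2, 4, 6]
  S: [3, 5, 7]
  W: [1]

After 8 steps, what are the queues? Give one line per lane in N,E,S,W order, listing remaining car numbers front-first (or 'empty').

Step 1 [NS]: N:empty,E:wait,S:car3-GO,W:wait | queues: N=0 E=3 S=2 W=1
Step 2 [NS]: N:empty,E:wait,S:car5-GO,W:wait | queues: N=0 E=3 S=1 W=1
Step 3 [NS]: N:empty,E:wait,S:car7-GO,W:wait | queues: N=0 E=3 S=0 W=1
Step 4 [NS]: N:empty,E:wait,S:empty,W:wait | queues: N=0 E=3 S=0 W=1
Step 5 [EW]: N:wait,E:car2-GO,S:wait,W:car1-GO | queues: N=0 E=2 S=0 W=0
Step 6 [EW]: N:wait,E:car4-GO,S:wait,W:empty | queues: N=0 E=1 S=0 W=0
Step 7 [EW]: N:wait,E:car6-GO,S:wait,W:empty | queues: N=0 E=0 S=0 W=0

N: empty
E: empty
S: empty
W: empty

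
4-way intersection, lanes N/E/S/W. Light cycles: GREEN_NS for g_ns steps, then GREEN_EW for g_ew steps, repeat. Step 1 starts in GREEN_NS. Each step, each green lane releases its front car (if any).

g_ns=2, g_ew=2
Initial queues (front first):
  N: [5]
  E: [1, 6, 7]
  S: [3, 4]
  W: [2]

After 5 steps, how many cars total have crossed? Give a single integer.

Answer: 6

Derivation:
Step 1 [NS]: N:car5-GO,E:wait,S:car3-GO,W:wait | queues: N=0 E=3 S=1 W=1
Step 2 [NS]: N:empty,E:wait,S:car4-GO,W:wait | queues: N=0 E=3 S=0 W=1
Step 3 [EW]: N:wait,E:car1-GO,S:wait,W:car2-GO | queues: N=0 E=2 S=0 W=0
Step 4 [EW]: N:wait,E:car6-GO,S:wait,W:empty | queues: N=0 E=1 S=0 W=0
Step 5 [NS]: N:empty,E:wait,S:empty,W:wait | queues: N=0 E=1 S=0 W=0
Cars crossed by step 5: 6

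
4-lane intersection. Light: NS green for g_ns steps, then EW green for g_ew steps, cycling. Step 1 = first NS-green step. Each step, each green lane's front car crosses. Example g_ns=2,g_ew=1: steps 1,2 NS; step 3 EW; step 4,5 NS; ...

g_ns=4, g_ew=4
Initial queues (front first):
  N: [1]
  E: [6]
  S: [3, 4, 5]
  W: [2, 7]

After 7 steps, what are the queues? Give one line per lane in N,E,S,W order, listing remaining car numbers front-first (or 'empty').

Step 1 [NS]: N:car1-GO,E:wait,S:car3-GO,W:wait | queues: N=0 E=1 S=2 W=2
Step 2 [NS]: N:empty,E:wait,S:car4-GO,W:wait | queues: N=0 E=1 S=1 W=2
Step 3 [NS]: N:empty,E:wait,S:car5-GO,W:wait | queues: N=0 E=1 S=0 W=2
Step 4 [NS]: N:empty,E:wait,S:empty,W:wait | queues: N=0 E=1 S=0 W=2
Step 5 [EW]: N:wait,E:car6-GO,S:wait,W:car2-GO | queues: N=0 E=0 S=0 W=1
Step 6 [EW]: N:wait,E:empty,S:wait,W:car7-GO | queues: N=0 E=0 S=0 W=0

N: empty
E: empty
S: empty
W: empty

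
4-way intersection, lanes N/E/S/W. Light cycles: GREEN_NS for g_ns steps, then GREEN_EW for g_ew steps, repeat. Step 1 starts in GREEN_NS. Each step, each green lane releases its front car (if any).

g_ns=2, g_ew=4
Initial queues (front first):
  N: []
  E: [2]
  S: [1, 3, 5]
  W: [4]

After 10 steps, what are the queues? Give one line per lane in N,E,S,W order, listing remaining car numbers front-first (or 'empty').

Step 1 [NS]: N:empty,E:wait,S:car1-GO,W:wait | queues: N=0 E=1 S=2 W=1
Step 2 [NS]: N:empty,E:wait,S:car3-GO,W:wait | queues: N=0 E=1 S=1 W=1
Step 3 [EW]: N:wait,E:car2-GO,S:wait,W:car4-GO | queues: N=0 E=0 S=1 W=0
Step 4 [EW]: N:wait,E:empty,S:wait,W:empty | queues: N=0 E=0 S=1 W=0
Step 5 [EW]: N:wait,E:empty,S:wait,W:empty | queues: N=0 E=0 S=1 W=0
Step 6 [EW]: N:wait,E:empty,S:wait,W:empty | queues: N=0 E=0 S=1 W=0
Step 7 [NS]: N:empty,E:wait,S:car5-GO,W:wait | queues: N=0 E=0 S=0 W=0

N: empty
E: empty
S: empty
W: empty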